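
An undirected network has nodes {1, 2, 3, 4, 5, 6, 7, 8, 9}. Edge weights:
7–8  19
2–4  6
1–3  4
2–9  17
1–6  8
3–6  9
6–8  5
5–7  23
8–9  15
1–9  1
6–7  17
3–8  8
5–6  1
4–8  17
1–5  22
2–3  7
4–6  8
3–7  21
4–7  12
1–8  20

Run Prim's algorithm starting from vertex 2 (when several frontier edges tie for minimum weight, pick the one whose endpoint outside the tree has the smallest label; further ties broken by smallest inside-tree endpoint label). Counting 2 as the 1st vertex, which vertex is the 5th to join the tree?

9

Prim's algorithm from 2:
Step 1: cheapest edge leaving the tree is 2–4 (6); add 4.
Step 2: cheapest edge leaving the tree is 2–3 (7); add 3.
Step 3: cheapest edge leaving the tree is 1–3 (4); add 1.
Step 4: cheapest edge leaving the tree is 1–9 (1); add 9.
Step 5: cheapest edge leaving the tree is 1–6 (8); add 6.
Step 6: cheapest edge leaving the tree is 5–6 (1); add 5.
Step 7: cheapest edge leaving the tree is 6–8 (5); add 8.
Step 8: cheapest edge leaving the tree is 4–7 (12); add 7.
Vertex order: 2, 4, 3, 1, 9, 6, 5, 8, 7. The 5th vertex is 9.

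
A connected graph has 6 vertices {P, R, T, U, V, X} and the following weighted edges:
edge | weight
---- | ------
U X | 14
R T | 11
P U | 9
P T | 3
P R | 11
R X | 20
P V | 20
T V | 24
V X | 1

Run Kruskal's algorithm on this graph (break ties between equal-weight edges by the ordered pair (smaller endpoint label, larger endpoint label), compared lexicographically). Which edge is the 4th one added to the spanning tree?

Sort edges by weight, then run Kruskal:
V X (1): add — endpoints in different components.
P T (3): add — endpoints in different components.
P U (9): add — endpoints in different components.
P R (11): add — endpoints in different components.
R T (11): skip — R and T already connected.
U X (14): add — endpoints in different components.
The 4th edge added is P R.

P-R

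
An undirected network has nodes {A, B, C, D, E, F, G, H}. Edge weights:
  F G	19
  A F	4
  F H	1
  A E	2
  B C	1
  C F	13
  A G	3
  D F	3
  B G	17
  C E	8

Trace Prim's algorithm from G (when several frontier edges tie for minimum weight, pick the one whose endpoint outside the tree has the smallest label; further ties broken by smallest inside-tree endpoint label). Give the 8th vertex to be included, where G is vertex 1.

Prim's algorithm from G:
Step 1: frontier [A G 3, B G 17, F G 19] → take A G (3); add A.
Step 2: frontier [A E 2, A F 4, B G 17, F G 19] → take A E (2); add E.
Step 3: frontier [A F 4, C E 8, B G 17, F G 19] → take A F (4); add F.
Step 4: frontier [C E 8, F H 1, D F 3, C F 13, B G 17] → take F H (1); add H.
Step 5: frontier [C E 8, D F 3, C F 13, B G 17] → take D F (3); add D.
Step 6: frontier [C E 8, C F 13, B G 17] → take C E (8); add C.
Step 7: frontier [B C 1, B G 17] → take B C (1); add B.
Vertex order: G, A, E, F, H, D, C, B. The 8th vertex is B.

B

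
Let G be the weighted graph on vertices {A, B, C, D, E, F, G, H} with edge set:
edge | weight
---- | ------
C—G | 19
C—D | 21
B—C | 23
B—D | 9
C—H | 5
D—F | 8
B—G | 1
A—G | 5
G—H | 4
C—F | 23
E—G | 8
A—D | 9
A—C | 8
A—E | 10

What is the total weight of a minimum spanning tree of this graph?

40

Prim's algorithm from H:
Step 1: frontier [G—H 4, C—H 5] → take G—H (4); add G.
Step 2: frontier [B—G 1, A—G 5, E—G 8, C—G 19, C—H 5] → take B—G (1); add B.
Step 3: frontier [B—D 9, B—C 23, A—G 5, E—G 8, C—G 19, C—H 5] → take A—G (5); add A.
Step 4: frontier [A—C 8, A—D 9, A—E 10, B—D 9, B—C 23, E—G 8, C—G 19, C—H 5] → take C—H (5); add C.
Step 5: frontier [A—D 9, A—E 10, B—D 9, C—D 21, C—F 23, E—G 8] → take E—G (8); add E.
Step 6: frontier [A—D 9, B—D 9, C—D 21, C—F 23] → take A—D (9); add D.
Step 7: frontier [C—F 23, D—F 8] → take D—F (8); add F.
MST edges: G—H, B—G, A—G, C—H, E—G, A—D, D—F; total weight 4+1+5+5+8+9+8 = 40.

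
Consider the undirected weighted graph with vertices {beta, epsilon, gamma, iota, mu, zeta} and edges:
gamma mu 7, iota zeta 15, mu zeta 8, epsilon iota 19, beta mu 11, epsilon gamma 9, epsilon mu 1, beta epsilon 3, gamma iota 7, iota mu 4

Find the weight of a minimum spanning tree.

23

Sort edges by weight, then run Kruskal:
epsilon mu (1): add. Components now {epsilon,mu} {beta} {iota} {zeta} {gamma}
beta epsilon (3): add. Components now {beta,epsilon,mu} {iota} {zeta} {gamma}
iota mu (4): add. Components now {beta,epsilon,iota,mu} {zeta} {gamma}
gamma iota (7): add. Components now {beta,epsilon,gamma,iota,mu} {zeta}
gamma mu (7): skip — mu and gamma already connected.
mu zeta (8): add. Components now {beta,epsilon,gamma,iota,mu,zeta}
MST edges: epsilon mu, beta epsilon, iota mu, gamma iota, mu zeta; total weight 1+3+4+7+8 = 23.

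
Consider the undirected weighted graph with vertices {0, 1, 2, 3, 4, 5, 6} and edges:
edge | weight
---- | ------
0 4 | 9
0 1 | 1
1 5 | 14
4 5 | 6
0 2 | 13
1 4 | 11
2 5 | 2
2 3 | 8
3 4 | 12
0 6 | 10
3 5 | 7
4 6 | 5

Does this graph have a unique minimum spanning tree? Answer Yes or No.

Yes

Sort edges by weight, then run Kruskal:
0 1 (1): add. Components now {0,1} {2} {3} {4} {5} {6}
2 5 (2): add. Components now {0,1} {2,5} {3} {4} {6}
4 6 (5): add. Components now {0,1} {2,5} {3} {4,6}
4 5 (6): add. Components now {0,1} {2,4,5,6} {3}
3 5 (7): add. Components now {0,1} {2,3,4,5,6}
2 3 (8): skip — 2 and 3 already connected.
0 4 (9): add. Components now {0,1,2,3,4,5,6}
Every non-tree edge has weight strictly greater than the heaviest edge on the tree path between its endpoints, so the MST is unique.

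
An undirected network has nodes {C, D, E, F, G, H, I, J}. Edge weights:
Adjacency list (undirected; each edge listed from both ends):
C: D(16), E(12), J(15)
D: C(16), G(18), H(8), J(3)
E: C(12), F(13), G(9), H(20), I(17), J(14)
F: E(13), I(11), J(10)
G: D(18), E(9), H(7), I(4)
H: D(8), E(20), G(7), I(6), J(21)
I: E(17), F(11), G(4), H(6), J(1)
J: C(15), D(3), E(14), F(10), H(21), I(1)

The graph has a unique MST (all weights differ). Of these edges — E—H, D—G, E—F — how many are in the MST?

Sort edges by weight, then run Kruskal:
I—J (1): add — endpoints in different components.
D—J (3): add — endpoints in different components.
G—I (4): add — endpoints in different components.
H—I (6): add — endpoints in different components.
G—H (7): skip — G and H already connected.
D—H (8): skip — D and H already connected.
E—G (9): add — endpoints in different components.
F—J (10): add — endpoints in different components.
F—I (11): skip — F and I already connected.
C—E (12): add — endpoints in different components.
MST edge set: {I—J, D—J, G—I, H—I, E—G, F—J, C—E}.
Of the listed edges, {} are in the MST → 0.

0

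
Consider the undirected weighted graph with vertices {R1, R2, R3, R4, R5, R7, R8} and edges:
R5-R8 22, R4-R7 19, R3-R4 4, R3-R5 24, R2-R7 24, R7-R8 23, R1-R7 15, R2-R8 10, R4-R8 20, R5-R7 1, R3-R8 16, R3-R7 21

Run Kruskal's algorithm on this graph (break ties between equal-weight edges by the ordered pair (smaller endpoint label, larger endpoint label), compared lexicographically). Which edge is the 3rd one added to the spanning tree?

Sort edges by weight, then run Kruskal:
R5-R7 (1): add — endpoints in different components.
R3-R4 (4): add — endpoints in different components.
R2-R8 (10): add — endpoints in different components.
R1-R7 (15): add — endpoints in different components.
R3-R8 (16): add — endpoints in different components.
R4-R7 (19): add — endpoints in different components.
The 3rd edge added is R2-R8.

R2-R8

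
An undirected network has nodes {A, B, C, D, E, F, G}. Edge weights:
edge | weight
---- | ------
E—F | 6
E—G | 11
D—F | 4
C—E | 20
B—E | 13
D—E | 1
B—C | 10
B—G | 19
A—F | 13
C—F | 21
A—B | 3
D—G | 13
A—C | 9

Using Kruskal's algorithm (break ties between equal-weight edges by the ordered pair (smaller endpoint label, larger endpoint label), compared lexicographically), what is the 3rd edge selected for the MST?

Sort edges by weight, then run Kruskal:
D—E (1): add — endpoints in different components.
A—B (3): add — endpoints in different components.
D—F (4): add — endpoints in different components.
E—F (6): skip — E and F already connected.
A—C (9): add — endpoints in different components.
B—C (10): skip — B and C already connected.
E—G (11): add — endpoints in different components.
A—F (13): add — endpoints in different components.
The 3rd edge added is D—F.

D-F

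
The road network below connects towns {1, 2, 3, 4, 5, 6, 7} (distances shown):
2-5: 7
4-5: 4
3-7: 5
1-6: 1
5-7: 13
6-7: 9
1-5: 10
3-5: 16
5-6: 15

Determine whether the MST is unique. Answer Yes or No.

Yes

Sort edges by weight, then run Kruskal:
1-6 (1): add. Components now {1,6} {2} {3} {4} {5} {7}
4-5 (4): add. Components now {1,6} {2} {3} {4,5} {7}
3-7 (5): add. Components now {1,6} {2} {3,7} {4,5}
2-5 (7): add. Components now {1,6} {2,4,5} {3,7}
6-7 (9): add. Components now {1,3,6,7} {2,4,5}
1-5 (10): add. Components now {1,2,3,4,5,6,7}
Every non-tree edge has weight strictly greater than the heaviest edge on the tree path between its endpoints, so the MST is unique.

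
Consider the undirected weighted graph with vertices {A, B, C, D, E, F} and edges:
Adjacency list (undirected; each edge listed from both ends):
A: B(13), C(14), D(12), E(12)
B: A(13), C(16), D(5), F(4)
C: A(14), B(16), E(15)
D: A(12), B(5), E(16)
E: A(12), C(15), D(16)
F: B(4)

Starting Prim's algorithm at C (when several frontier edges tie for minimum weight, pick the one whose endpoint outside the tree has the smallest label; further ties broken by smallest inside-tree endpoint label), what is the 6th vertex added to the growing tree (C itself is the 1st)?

Prim's algorithm from C:
Step 1: cheapest edge leaving the tree is A-C (14); add A.
Step 2: cheapest edge leaving the tree is A-D (12); add D.
Step 3: cheapest edge leaving the tree is B-D (5); add B.
Step 4: cheapest edge leaving the tree is B-F (4); add F.
Step 5: cheapest edge leaving the tree is A-E (12); add E.
Vertex order: C, A, D, B, F, E. The 6th vertex is E.

E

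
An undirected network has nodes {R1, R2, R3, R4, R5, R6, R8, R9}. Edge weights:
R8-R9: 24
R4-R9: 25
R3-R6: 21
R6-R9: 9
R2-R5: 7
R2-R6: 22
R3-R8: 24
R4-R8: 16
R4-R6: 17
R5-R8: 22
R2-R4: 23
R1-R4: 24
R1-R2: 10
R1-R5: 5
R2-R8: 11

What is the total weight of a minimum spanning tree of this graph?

86

Prim's algorithm from R2:
Step 1: cheapest edge leaving the tree is R2-R5 (7); add R5.
Step 2: cheapest edge leaving the tree is R1-R5 (5); add R1.
Step 3: cheapest edge leaving the tree is R2-R8 (11); add R8.
Step 4: cheapest edge leaving the tree is R4-R8 (16); add R4.
Step 5: cheapest edge leaving the tree is R4-R6 (17); add R6.
Step 6: cheapest edge leaving the tree is R6-R9 (9); add R9.
Step 7: cheapest edge leaving the tree is R3-R6 (21); add R3.
MST edges: R2-R5, R1-R5, R2-R8, R4-R8, R4-R6, R6-R9, R3-R6; total weight 7+5+11+16+17+9+21 = 86.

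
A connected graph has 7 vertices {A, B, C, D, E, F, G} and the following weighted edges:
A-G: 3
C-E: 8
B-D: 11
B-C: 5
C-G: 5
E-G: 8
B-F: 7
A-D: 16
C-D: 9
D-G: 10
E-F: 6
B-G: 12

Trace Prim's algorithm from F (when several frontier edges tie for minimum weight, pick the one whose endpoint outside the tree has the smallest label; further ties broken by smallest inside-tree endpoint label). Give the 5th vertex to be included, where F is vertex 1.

Prim's algorithm from F:
Step 1: cheapest edge leaving the tree is E-F (6); add E.
Step 2: cheapest edge leaving the tree is B-F (7); add B.
Step 3: cheapest edge leaving the tree is B-C (5); add C.
Step 4: cheapest edge leaving the tree is C-G (5); add G.
Step 5: cheapest edge leaving the tree is A-G (3); add A.
Step 6: cheapest edge leaving the tree is C-D (9); add D.
Vertex order: F, E, B, C, G, A, D. The 5th vertex is G.

G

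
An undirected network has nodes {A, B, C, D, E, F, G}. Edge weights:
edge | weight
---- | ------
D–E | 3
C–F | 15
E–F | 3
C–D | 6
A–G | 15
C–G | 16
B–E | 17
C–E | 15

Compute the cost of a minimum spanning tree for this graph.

60

Kruskal's algorithm — process edges by increasing weight (ties by edge label):
D–E (3): add — endpoints in different components.
E–F (3): add — endpoints in different components.
C–D (6): add — endpoints in different components.
A–G (15): add — endpoints in different components.
C–E (15): skip — C and E already connected.
C–F (15): skip — C and F already connected.
C–G (16): add — endpoints in different components.
B–E (17): add — endpoints in different components.
MST edges: D–E, E–F, C–D, A–G, C–G, B–E; total weight 3+3+6+15+16+17 = 60.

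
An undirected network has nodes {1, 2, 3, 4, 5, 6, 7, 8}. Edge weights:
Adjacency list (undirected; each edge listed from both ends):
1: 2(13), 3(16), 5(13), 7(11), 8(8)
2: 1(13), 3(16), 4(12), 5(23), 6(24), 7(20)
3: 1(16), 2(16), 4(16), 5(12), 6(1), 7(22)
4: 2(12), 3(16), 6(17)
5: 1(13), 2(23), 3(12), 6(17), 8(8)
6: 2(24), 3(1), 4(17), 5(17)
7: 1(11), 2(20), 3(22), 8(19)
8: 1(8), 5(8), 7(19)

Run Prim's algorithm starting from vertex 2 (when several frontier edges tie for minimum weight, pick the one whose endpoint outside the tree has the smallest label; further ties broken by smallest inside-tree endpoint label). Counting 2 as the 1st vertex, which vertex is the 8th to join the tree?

Prim, starting at 2.
Step 1: cheapest edge leaving the tree is 2—4 (12); add 4.
Step 2: cheapest edge leaving the tree is 1—2 (13); add 1.
Step 3: cheapest edge leaving the tree is 1—8 (8); add 8.
Step 4: cheapest edge leaving the tree is 5—8 (8); add 5.
Step 5: cheapest edge leaving the tree is 1—7 (11); add 7.
Step 6: cheapest edge leaving the tree is 3—5 (12); add 3.
Step 7: cheapest edge leaving the tree is 3—6 (1); add 6.
Vertex order: 2, 4, 1, 8, 5, 7, 3, 6. The 8th vertex is 6.

6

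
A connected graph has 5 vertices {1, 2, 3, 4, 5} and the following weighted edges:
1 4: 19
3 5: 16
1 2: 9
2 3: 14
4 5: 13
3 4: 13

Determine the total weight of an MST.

49

Kruskal's algorithm — process edges by increasing weight (ties by edge label):
1 2 (9): add — endpoints in different components.
3 4 (13): add — endpoints in different components.
4 5 (13): add — endpoints in different components.
2 3 (14): add — endpoints in different components.
MST edges: 1 2, 3 4, 4 5, 2 3; total weight 9+13+13+14 = 49.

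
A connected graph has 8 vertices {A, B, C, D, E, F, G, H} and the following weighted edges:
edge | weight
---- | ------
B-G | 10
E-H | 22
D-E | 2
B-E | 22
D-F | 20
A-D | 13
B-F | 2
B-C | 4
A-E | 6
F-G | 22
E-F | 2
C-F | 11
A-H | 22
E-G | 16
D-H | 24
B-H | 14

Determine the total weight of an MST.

40

Grow the tree from G using Prim:
Step 1: cheapest edge leaving the tree is B-G (10); add B.
Step 2: cheapest edge leaving the tree is B-F (2); add F.
Step 3: cheapest edge leaving the tree is E-F (2); add E.
Step 4: cheapest edge leaving the tree is D-E (2); add D.
Step 5: cheapest edge leaving the tree is B-C (4); add C.
Step 6: cheapest edge leaving the tree is A-E (6); add A.
Step 7: cheapest edge leaving the tree is B-H (14); add H.
MST edges: B-G, B-F, E-F, D-E, B-C, A-E, B-H; total weight 10+2+2+2+4+6+14 = 40.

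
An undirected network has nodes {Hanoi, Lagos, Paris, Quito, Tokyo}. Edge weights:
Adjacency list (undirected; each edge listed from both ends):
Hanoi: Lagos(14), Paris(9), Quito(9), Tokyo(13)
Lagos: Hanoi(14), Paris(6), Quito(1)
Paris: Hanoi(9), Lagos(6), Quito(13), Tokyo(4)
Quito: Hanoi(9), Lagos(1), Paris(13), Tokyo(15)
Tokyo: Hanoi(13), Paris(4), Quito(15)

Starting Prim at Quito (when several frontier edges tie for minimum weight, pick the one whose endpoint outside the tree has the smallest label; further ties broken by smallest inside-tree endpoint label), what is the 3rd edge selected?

Prim's algorithm from Quito:
Step 1: frontier [Lagos Quito 1, Hanoi Quito 9, Paris Quito 13, Quito Tokyo 15] → take Lagos Quito (1); add Lagos.
Step 2: frontier [Lagos Paris 6, Hanoi Lagos 14, Hanoi Quito 9, Paris Quito 13, Quito Tokyo 15] → take Lagos Paris (6); add Paris.
Step 3: frontier [Hanoi Lagos 14, Paris Tokyo 4, Hanoi Paris 9, Hanoi Quito 9, Quito Tokyo 15] → take Paris Tokyo (4); add Tokyo.
Step 4: frontier [Hanoi Lagos 14, Hanoi Paris 9, Hanoi Quito 9, Hanoi Tokyo 13] → take Hanoi Paris (9); add Hanoi.
The 3rd edge added is Paris Tokyo.

Paris-Tokyo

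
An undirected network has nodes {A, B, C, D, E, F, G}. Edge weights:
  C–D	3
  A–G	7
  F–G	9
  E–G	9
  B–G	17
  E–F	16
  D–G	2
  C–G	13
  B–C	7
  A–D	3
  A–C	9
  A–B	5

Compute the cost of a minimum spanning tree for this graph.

Prim's algorithm from F:
Step 1: cheapest edge leaving the tree is F–G (9); add G.
Step 2: cheapest edge leaving the tree is D–G (2); add D.
Step 3: cheapest edge leaving the tree is A–D (3); add A.
Step 4: cheapest edge leaving the tree is C–D (3); add C.
Step 5: cheapest edge leaving the tree is A–B (5); add B.
Step 6: cheapest edge leaving the tree is E–G (9); add E.
MST edges: F–G, D–G, A–D, C–D, A–B, E–G; total weight 9+2+3+3+5+9 = 31.

31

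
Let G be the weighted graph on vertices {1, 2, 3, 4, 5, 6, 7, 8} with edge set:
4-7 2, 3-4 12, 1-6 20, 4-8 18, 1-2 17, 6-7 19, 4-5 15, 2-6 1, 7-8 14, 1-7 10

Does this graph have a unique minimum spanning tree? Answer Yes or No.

Kruskal's algorithm — process edges by increasing weight (ties by edge label):
2-6 (1): add — endpoints in different components.
4-7 (2): add — endpoints in different components.
1-7 (10): add — endpoints in different components.
3-4 (12): add — endpoints in different components.
7-8 (14): add — endpoints in different components.
4-5 (15): add — endpoints in different components.
1-2 (17): add — endpoints in different components.
Every non-tree edge has weight strictly greater than the heaviest edge on the tree path between its endpoints, so the MST is unique.

Yes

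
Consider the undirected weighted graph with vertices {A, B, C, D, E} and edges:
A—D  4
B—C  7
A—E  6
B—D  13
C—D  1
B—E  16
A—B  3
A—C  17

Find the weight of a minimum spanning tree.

14

Prim, starting at A.
Step 1: cheapest edge leaving the tree is A—B (3); add B.
Step 2: cheapest edge leaving the tree is A—D (4); add D.
Step 3: cheapest edge leaving the tree is C—D (1); add C.
Step 4: cheapest edge leaving the tree is A—E (6); add E.
MST edges: A—B, A—D, C—D, A—E; total weight 3+4+1+6 = 14.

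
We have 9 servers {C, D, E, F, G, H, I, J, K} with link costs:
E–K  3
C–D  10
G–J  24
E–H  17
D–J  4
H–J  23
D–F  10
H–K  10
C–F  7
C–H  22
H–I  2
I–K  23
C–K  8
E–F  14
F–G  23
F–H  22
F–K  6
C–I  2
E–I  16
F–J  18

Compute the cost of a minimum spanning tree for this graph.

57

Kruskal: consider edges lightest-first.
C–I (2): add — endpoints in different components.
H–I (2): add — endpoints in different components.
E–K (3): add — endpoints in different components.
D–J (4): add — endpoints in different components.
F–K (6): add — endpoints in different components.
C–F (7): add — endpoints in different components.
C–K (8): skip — C and K already connected.
C–D (10): add — endpoints in different components.
D–F (10): skip — D and F already connected.
H–K (10): skip — H and K already connected.
E–F (14): skip — E and F already connected.
E–I (16): skip — E and I already connected.
E–H (17): skip — E and H already connected.
F–J (18): skip — F and J already connected.
C–H (22): skip — C and H already connected.
F–H (22): skip — F and H already connected.
F–G (23): add — endpoints in different components.
MST edges: C–I, H–I, E–K, D–J, F–K, C–F, C–D, F–G; total weight 2+2+3+4+6+7+10+23 = 57.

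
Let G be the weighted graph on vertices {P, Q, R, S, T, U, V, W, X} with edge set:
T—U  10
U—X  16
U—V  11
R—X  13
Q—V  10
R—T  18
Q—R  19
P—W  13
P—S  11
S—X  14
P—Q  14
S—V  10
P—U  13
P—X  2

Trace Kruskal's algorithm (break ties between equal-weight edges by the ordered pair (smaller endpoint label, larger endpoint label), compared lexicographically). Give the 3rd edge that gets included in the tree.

S-V

Sort edges by weight, then run Kruskal:
P—X (2): add — endpoints in different components.
Q—V (10): add — endpoints in different components.
S—V (10): add — endpoints in different components.
T—U (10): add — endpoints in different components.
P—S (11): add — endpoints in different components.
U—V (11): add — endpoints in different components.
P—U (13): skip — P and U already connected.
P—W (13): add — endpoints in different components.
R—X (13): add — endpoints in different components.
The 3rd edge added is S—V.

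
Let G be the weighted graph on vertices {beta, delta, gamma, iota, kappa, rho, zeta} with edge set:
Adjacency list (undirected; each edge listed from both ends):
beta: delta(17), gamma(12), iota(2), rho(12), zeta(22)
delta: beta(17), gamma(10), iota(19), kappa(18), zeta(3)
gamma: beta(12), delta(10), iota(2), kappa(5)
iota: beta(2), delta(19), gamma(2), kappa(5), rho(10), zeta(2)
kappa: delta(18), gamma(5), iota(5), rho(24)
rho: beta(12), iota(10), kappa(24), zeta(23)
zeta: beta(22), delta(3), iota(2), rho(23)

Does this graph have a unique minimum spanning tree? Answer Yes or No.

No

Sort edges by weight, then run Kruskal:
beta—iota (2): add — endpoints in different components.
gamma—iota (2): add — endpoints in different components.
iota—zeta (2): add — endpoints in different components.
delta—zeta (3): add — endpoints in different components.
gamma—kappa (5): add — endpoints in different components.
iota—kappa (5): skip — kappa and iota already connected.
delta—gamma (10): skip — gamma and delta already connected.
iota—rho (10): add — endpoints in different components.
Non-tree edge iota—kappa has weight 5, equal to the heaviest edge on its tree cycle — swapping gives another MST of the same weight. Not unique.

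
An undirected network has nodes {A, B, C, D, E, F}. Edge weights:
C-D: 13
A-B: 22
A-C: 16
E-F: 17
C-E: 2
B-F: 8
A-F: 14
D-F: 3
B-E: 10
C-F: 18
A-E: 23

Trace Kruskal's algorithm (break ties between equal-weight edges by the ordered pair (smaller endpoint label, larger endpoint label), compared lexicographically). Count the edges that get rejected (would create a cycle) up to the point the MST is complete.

Sort edges by weight, then run Kruskal:
C-E (2): add. Components now {A} {B} {C,E} {D} {F}
D-F (3): add. Components now {A} {B} {C,E} {D,F}
B-F (8): add. Components now {A} {B,D,F} {C,E}
B-E (10): add. Components now {A} {B,C,D,E,F}
C-D (13): skip — C and D already connected.
A-F (14): add. Components now {A,B,C,D,E,F}
Edges rejected before the tree was complete: 1.

1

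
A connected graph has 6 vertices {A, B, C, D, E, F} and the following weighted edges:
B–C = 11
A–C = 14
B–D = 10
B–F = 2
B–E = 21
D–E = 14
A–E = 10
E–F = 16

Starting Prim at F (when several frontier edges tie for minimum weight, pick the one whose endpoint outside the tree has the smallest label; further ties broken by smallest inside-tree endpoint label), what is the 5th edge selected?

Prim's algorithm from F:
Step 1: cheapest edge leaving the tree is B–F (2); add B.
Step 2: cheapest edge leaving the tree is B–D (10); add D.
Step 3: cheapest edge leaving the tree is B–C (11); add C.
Step 4: cheapest edge leaving the tree is A–C (14); add A.
Step 5: cheapest edge leaving the tree is A–E (10); add E.
The 5th edge added is A–E.

A-E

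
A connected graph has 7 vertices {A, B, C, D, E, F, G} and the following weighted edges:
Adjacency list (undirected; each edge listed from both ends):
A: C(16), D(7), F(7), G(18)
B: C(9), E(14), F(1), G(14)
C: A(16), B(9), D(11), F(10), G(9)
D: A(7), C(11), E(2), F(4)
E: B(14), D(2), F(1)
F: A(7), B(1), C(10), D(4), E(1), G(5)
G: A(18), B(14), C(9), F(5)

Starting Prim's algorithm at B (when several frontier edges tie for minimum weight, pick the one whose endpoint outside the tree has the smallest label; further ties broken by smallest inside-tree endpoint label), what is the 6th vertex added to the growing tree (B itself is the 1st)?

A

Prim, starting at B.
Step 1: cheapest edge leaving the tree is B F (1); add F.
Step 2: cheapest edge leaving the tree is E F (1); add E.
Step 3: cheapest edge leaving the tree is D E (2); add D.
Step 4: cheapest edge leaving the tree is F G (5); add G.
Step 5: cheapest edge leaving the tree is A D (7); add A.
Step 6: cheapest edge leaving the tree is B C (9); add C.
Vertex order: B, F, E, D, G, A, C. The 6th vertex is A.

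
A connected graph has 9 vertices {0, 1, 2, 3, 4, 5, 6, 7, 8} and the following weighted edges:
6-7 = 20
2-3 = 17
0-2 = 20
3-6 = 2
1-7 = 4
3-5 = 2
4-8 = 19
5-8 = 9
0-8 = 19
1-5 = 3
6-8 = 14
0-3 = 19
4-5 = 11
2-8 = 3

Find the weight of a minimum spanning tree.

Prim's algorithm from 2:
Step 1: frontier [2-8 3, 2-3 17, 0-2 20] → take 2-8 (3); add 8.
Step 2: frontier [2-3 17, 0-2 20, 5-8 9, 6-8 14, 0-8 19, 4-8 19] → take 5-8 (9); add 5.
Step 3: frontier [2-3 17, 0-2 20, 3-5 2, 1-5 3, 4-5 11, 6-8 14, 0-8 19, 4-8 19] → take 3-5 (2); add 3.
Step 4: frontier [0-2 20, 3-6 2, 0-3 19, 1-5 3, 4-5 11, 6-8 14, 0-8 19, 4-8 19] → take 3-6 (2); add 6.
Step 5: frontier [0-2 20, 0-3 19, 1-5 3, 4-5 11, 6-7 20, 0-8 19, 4-8 19] → take 1-5 (3); add 1.
Step 6: frontier [1-7 4, 0-2 20, 0-3 19, 4-5 11, 6-7 20, 0-8 19, 4-8 19] → take 1-7 (4); add 7.
Step 7: frontier [0-2 20, 0-3 19, 4-5 11, 0-8 19, 4-8 19] → take 4-5 (11); add 4.
Step 8: frontier [0-2 20, 0-3 19, 0-8 19] → take 0-3 (19); add 0.
MST edges: 2-8, 5-8, 3-5, 3-6, 1-5, 1-7, 4-5, 0-3; total weight 3+9+2+2+3+4+11+19 = 53.

53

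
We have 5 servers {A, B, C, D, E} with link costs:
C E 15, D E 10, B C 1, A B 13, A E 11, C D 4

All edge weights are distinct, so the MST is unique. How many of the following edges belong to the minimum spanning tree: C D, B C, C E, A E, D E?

Kruskal's algorithm — process edges by increasing weight (ties by edge label):
B C (1): add. Components now {A} {B,C} {D} {E}
C D (4): add. Components now {A} {B,C,D} {E}
D E (10): add. Components now {A} {B,C,D,E}
A E (11): add. Components now {A,B,C,D,E}
MST edge set: {B C, C D, D E, A E}.
Of the listed edges, {C D, B C, A E, D E} are in the MST → 4.

4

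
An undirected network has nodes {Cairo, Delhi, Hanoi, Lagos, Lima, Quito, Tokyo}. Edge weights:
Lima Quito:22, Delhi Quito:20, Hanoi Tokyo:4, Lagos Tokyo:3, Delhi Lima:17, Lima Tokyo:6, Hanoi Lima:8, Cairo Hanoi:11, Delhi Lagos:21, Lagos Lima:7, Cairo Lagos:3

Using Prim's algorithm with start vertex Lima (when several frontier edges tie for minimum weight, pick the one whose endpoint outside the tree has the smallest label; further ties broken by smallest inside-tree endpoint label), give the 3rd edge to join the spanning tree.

Prim's algorithm from Lima:
Step 1: cheapest edge leaving the tree is Lima Tokyo (6); add Tokyo.
Step 2: cheapest edge leaving the tree is Lagos Tokyo (3); add Lagos.
Step 3: cheapest edge leaving the tree is Cairo Lagos (3); add Cairo.
Step 4: cheapest edge leaving the tree is Hanoi Tokyo (4); add Hanoi.
Step 5: cheapest edge leaving the tree is Delhi Lima (17); add Delhi.
Step 6: cheapest edge leaving the tree is Delhi Quito (20); add Quito.
The 3rd edge added is Cairo Lagos.

Cairo-Lagos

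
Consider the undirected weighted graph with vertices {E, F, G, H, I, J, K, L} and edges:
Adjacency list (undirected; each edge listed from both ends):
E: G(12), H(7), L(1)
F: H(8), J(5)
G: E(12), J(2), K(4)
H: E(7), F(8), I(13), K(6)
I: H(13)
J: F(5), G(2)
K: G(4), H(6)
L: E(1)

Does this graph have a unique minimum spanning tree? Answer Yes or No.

Yes

Kruskal: consider edges lightest-first.
E–L (1): add — endpoints in different components.
G–J (2): add — endpoints in different components.
G–K (4): add — endpoints in different components.
F–J (5): add — endpoints in different components.
H–K (6): add — endpoints in different components.
E–H (7): add — endpoints in different components.
F–H (8): skip — F and H already connected.
E–G (12): skip — E and G already connected.
H–I (13): add — endpoints in different components.
Every non-tree edge has weight strictly greater than the heaviest edge on the tree path between its endpoints, so the MST is unique.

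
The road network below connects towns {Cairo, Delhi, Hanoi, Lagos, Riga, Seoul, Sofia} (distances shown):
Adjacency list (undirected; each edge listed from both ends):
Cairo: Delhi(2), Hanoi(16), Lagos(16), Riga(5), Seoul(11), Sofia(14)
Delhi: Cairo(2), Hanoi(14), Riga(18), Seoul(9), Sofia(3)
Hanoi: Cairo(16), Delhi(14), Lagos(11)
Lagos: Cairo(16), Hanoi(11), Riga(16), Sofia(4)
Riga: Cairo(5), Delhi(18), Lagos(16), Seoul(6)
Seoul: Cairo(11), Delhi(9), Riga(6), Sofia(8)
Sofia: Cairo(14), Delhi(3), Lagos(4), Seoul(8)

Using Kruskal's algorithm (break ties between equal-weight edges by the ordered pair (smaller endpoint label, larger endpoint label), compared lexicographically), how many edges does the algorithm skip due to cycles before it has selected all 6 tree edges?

3

Kruskal: consider edges lightest-first.
Cairo—Delhi (2): add. Components now {Seoul} {Cairo,Delhi} {Lagos} {Riga} {Hanoi} {Sofia}
Delhi—Sofia (3): add. Components now {Seoul} {Cairo,Delhi,Sofia} {Lagos} {Riga} {Hanoi}
Lagos—Sofia (4): add. Components now {Seoul} {Cairo,Delhi,Lagos,Sofia} {Riga} {Hanoi}
Cairo—Riga (5): add. Components now {Seoul} {Cairo,Delhi,Lagos,Riga,Sofia} {Hanoi}
Riga—Seoul (6): add. Components now {Cairo,Delhi,Lagos,Riga,Seoul,Sofia} {Hanoi}
Seoul—Sofia (8): skip — Seoul and Sofia already connected.
Delhi—Seoul (9): skip — Seoul and Delhi already connected.
Cairo—Seoul (11): skip — Seoul and Cairo already connected.
Hanoi—Lagos (11): add. Components now {Cairo,Delhi,Hanoi,Lagos,Riga,Seoul,Sofia}
Edges rejected before the tree was complete: 3.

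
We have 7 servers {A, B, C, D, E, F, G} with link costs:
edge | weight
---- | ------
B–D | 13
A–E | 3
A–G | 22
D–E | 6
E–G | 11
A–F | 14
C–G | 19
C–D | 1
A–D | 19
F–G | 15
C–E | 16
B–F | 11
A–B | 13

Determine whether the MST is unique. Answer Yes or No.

Kruskal's algorithm — process edges by increasing weight (ties by edge label):
C–D (1): add — endpoints in different components.
A–E (3): add — endpoints in different components.
D–E (6): add — endpoints in different components.
B–F (11): add — endpoints in different components.
E–G (11): add — endpoints in different components.
A–B (13): add — endpoints in different components.
Non-tree edge B–D has weight 13, equal to the heaviest edge on its tree cycle — swapping gives another MST of the same weight. Not unique.

No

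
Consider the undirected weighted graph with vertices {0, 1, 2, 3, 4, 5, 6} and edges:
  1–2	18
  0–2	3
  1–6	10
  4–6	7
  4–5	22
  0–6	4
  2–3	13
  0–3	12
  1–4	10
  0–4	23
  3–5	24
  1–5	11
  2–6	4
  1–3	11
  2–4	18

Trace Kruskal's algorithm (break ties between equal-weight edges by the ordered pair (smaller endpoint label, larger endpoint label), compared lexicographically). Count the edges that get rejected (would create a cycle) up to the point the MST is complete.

2

Kruskal's algorithm — process edges by increasing weight (ties by edge label):
0–2 (3): add — endpoints in different components.
0–6 (4): add — endpoints in different components.
2–6 (4): skip — 2 and 6 already connected.
4–6 (7): add — endpoints in different components.
1–4 (10): add — endpoints in different components.
1–6 (10): skip — 1 and 6 already connected.
1–3 (11): add — endpoints in different components.
1–5 (11): add — endpoints in different components.
Edges rejected before the tree was complete: 2.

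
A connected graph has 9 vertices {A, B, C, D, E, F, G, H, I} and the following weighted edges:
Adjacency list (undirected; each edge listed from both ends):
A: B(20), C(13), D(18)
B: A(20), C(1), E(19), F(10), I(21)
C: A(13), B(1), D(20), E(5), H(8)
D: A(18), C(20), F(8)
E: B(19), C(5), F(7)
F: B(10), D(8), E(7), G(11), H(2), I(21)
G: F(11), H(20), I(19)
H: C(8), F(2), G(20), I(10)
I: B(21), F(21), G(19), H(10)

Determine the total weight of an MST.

57

Grow the tree from B using Prim:
Step 1: cheapest edge leaving the tree is B–C (1); add C.
Step 2: cheapest edge leaving the tree is C–E (5); add E.
Step 3: cheapest edge leaving the tree is E–F (7); add F.
Step 4: cheapest edge leaving the tree is F–H (2); add H.
Step 5: cheapest edge leaving the tree is D–F (8); add D.
Step 6: cheapest edge leaving the tree is H–I (10); add I.
Step 7: cheapest edge leaving the tree is F–G (11); add G.
Step 8: cheapest edge leaving the tree is A–C (13); add A.
MST edges: B–C, C–E, E–F, F–H, D–F, H–I, F–G, A–C; total weight 1+5+7+2+8+10+11+13 = 57.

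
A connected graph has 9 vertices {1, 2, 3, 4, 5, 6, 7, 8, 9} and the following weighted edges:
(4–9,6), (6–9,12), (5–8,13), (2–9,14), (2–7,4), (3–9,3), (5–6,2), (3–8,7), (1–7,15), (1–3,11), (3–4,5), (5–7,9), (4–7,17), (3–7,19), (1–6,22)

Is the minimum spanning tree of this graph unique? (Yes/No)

Kruskal: consider edges lightest-first.
5–6 (2): add — endpoints in different components.
3–9 (3): add — endpoints in different components.
2–7 (4): add — endpoints in different components.
3–4 (5): add — endpoints in different components.
4–9 (6): skip — 4 and 9 already connected.
3–8 (7): add — endpoints in different components.
5–7 (9): add — endpoints in different components.
1–3 (11): add — endpoints in different components.
6–9 (12): add — endpoints in different components.
Every non-tree edge has weight strictly greater than the heaviest edge on the tree path between its endpoints, so the MST is unique.

Yes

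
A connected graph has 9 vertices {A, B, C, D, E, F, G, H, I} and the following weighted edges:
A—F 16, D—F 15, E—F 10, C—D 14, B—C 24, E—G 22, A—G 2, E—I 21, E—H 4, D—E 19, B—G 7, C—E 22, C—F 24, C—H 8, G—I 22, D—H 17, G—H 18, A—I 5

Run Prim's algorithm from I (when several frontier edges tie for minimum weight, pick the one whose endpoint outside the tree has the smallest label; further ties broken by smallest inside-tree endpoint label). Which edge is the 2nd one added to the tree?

A-G

Prim, starting at I.
Step 1: cheapest edge leaving the tree is A—I (5); add A.
Step 2: cheapest edge leaving the tree is A—G (2); add G.
Step 3: cheapest edge leaving the tree is B—G (7); add B.
Step 4: cheapest edge leaving the tree is A—F (16); add F.
Step 5: cheapest edge leaving the tree is E—F (10); add E.
Step 6: cheapest edge leaving the tree is E—H (4); add H.
Step 7: cheapest edge leaving the tree is C—H (8); add C.
Step 8: cheapest edge leaving the tree is C—D (14); add D.
The 2nd edge added is A—G.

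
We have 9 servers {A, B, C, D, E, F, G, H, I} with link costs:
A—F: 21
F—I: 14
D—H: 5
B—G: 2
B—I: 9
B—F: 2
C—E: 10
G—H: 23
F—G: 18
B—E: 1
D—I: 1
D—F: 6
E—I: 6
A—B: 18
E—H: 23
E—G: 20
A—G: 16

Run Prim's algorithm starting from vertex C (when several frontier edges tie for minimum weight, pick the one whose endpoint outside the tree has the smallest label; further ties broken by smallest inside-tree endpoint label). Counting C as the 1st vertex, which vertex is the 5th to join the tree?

Prim's algorithm from C:
Step 1: cheapest edge leaving the tree is C—E (10); add E.
Step 2: cheapest edge leaving the tree is B—E (1); add B.
Step 3: cheapest edge leaving the tree is B—F (2); add F.
Step 4: cheapest edge leaving the tree is B—G (2); add G.
Step 5: cheapest edge leaving the tree is D—F (6); add D.
Step 6: cheapest edge leaving the tree is D—I (1); add I.
Step 7: cheapest edge leaving the tree is D—H (5); add H.
Step 8: cheapest edge leaving the tree is A—G (16); add A.
Vertex order: C, E, B, F, G, D, I, H, A. The 5th vertex is G.

G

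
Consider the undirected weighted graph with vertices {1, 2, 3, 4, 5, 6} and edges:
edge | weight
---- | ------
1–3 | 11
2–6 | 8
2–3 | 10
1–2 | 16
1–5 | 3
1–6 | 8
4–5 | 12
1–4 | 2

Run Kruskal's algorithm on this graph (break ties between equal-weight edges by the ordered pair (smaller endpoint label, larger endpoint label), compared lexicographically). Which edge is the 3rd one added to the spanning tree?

1-6

Kruskal: consider edges lightest-first.
1–4 (2): add. Components now {1,4} {2} {3} {5} {6}
1–5 (3): add. Components now {1,4,5} {2} {3} {6}
1–6 (8): add. Components now {1,4,5,6} {2} {3}
2–6 (8): add. Components now {1,2,4,5,6} {3}
2–3 (10): add. Components now {1,2,3,4,5,6}
The 3rd edge added is 1–6.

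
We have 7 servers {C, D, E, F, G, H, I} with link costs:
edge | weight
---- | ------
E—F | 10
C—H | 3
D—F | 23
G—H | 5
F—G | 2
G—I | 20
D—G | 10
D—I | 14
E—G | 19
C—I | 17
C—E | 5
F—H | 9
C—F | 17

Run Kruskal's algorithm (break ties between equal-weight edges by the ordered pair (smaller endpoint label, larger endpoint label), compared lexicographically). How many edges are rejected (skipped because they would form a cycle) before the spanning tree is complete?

Kruskal's algorithm — process edges by increasing weight (ties by edge label):
F—G (2): add — endpoints in different components.
C—H (3): add — endpoints in different components.
C—E (5): add — endpoints in different components.
G—H (5): add — endpoints in different components.
F—H (9): skip — F and H already connected.
D—G (10): add — endpoints in different components.
E—F (10): skip — E and F already connected.
D—I (14): add — endpoints in different components.
Edges rejected before the tree was complete: 2.

2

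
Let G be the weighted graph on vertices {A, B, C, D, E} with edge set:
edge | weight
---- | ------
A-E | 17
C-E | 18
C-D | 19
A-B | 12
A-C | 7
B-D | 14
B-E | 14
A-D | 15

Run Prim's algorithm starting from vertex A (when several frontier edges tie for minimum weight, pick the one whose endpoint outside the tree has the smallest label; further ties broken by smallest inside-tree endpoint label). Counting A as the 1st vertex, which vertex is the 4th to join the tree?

Prim, starting at A.
Step 1: frontier [A-C 7, A-B 12, A-D 15, A-E 17] → take A-C (7); add C.
Step 2: frontier [A-B 12, A-D 15, A-E 17, C-E 18, C-D 19] → take A-B (12); add B.
Step 3: frontier [A-D 15, A-E 17, B-D 14, B-E 14, C-E 18, C-D 19] → take B-D (14); add D.
Step 4: frontier [A-E 17, B-E 14, C-E 18] → take B-E (14); add E.
Vertex order: A, C, B, D, E. The 4th vertex is D.

D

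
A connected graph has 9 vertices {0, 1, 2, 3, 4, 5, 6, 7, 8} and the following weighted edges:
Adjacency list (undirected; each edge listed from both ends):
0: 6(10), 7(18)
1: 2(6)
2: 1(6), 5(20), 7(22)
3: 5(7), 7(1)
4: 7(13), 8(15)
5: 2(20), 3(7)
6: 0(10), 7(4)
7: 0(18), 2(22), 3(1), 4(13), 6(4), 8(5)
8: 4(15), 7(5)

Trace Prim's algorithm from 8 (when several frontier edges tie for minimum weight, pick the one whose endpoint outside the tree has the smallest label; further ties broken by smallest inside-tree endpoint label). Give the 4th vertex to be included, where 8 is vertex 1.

6

Grow the tree from 8 using Prim:
Step 1: frontier [7—8 5, 4—8 15] → take 7—8 (5); add 7.
Step 2: frontier [3—7 1, 6—7 4, 4—7 13, 0—7 18, 2—7 22, 4—8 15] → take 3—7 (1); add 3.
Step 3: frontier [3—5 7, 6—7 4, 4—7 13, 0—7 18, 2—7 22, 4—8 15] → take 6—7 (4); add 6.
Step 4: frontier [3—5 7, 0—6 10, 4—7 13, 0—7 18, 2—7 22, 4—8 15] → take 3—5 (7); add 5.
Step 5: frontier [2—5 20, 0—6 10, 4—7 13, 0—7 18, 2—7 22, 4—8 15] → take 0—6 (10); add 0.
Step 6: frontier [2—5 20, 4—7 13, 2—7 22, 4—8 15] → take 4—7 (13); add 4.
Step 7: frontier [2—5 20, 2—7 22] → take 2—5 (20); add 2.
Step 8: frontier [1—2 6] → take 1—2 (6); add 1.
Vertex order: 8, 7, 3, 6, 5, 0, 4, 2, 1. The 4th vertex is 6.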